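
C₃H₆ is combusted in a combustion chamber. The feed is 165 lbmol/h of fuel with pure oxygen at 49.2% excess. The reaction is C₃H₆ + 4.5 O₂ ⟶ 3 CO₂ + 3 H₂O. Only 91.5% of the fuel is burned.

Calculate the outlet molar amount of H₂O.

453 lbmol/h

Stoichiometric O₂ = 4.5 × 165 = 742.5 lbmol/h; O₂ fed = 742.5 × 1.492 = 1108 lbmol/h.
Fuel reacted = 0.915 × 165 → ξ = 151 lbmol/h.
Outlet (n = n₀ + ν ξ):
  C₃H₆: 165 − 1(151) = 14.03
  O₂: 1108 − 4.5(151) = 428.4
  CO₂: 0 + 3(151) = 452.9
  H₂O: 0 + 3(151) = 452.9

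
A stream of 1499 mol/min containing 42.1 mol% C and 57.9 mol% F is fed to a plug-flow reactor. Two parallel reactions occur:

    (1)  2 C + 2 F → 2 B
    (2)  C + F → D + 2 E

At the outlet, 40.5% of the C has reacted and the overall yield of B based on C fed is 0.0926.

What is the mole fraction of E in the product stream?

Yield of B: 2ξ₁ / 631.1 = 0.0926 → ξ₁ = 29.22 mol/min.
Conversion of C: 2ξ₁ + 1ξ₂ = 0.405 × 631.1 = 255.6 → ξ₂ = 197.1 mol/min.
Outlet amounts (n = n₀ + Σ ν·ξ):
  C: 631.1 − 2(29.22) − 1(197.1) = 375.5
  F: 867.9 − 2(29.22) − 1(197.1) = 612.3
  B: 0 + 2(29.22) = 58.44
  D: 0 + 1(197.1) = 197.1
  E: 0 + 2(197.1) = 394.3
Total out = 1638 mol/min; y_E = 394.3 / 1638 = 0.2408.

0.241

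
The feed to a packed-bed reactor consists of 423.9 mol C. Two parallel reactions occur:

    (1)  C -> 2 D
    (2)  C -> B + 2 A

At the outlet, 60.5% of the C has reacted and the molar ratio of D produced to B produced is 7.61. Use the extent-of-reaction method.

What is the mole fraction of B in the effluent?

Conversion of C: C consumed = 0.605 × 423.9 = 256.5 mol = 1ξ₁ + 1ξ₂.
Selectivity: 2ξ₁ / (1ξ₂) = 7.61 → ξ₁ = 3.805 ξ₂.
Substitute: (1·3.805 + 1) ξ₂ = 256.5 → ξ₂ = 53.37 mol, ξ₁ = 203.1 mol.
Outlet amounts (n = n₀ + Σ ν·ξ):
  C: 423.9 − 1(203.1) − 1(53.37) = 167.4
  D: 0 + 2(203.1) = 406.2
  B: 0 + 1(53.37) = 53.37
  A: 0 + 2(53.37) = 106.7
Total out = 733.7 mol; y_B = 53.37 / 733.7 = 0.07274.

0.0727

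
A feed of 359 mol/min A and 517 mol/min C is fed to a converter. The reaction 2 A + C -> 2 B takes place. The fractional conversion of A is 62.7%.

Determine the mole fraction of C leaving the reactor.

0.53

A reacted = 0.627 × 359 = 225.1 mol/min; ν_A = −2, so ξ = 225.1/2 = 112.5 mol/min.
Outlet amounts (n = n₀ + ν ξ):
  A: 359 − 2(112.5) = 133.9
  C: 517 − 1(112.5) = 404.5
  B: 0 + 2(112.5) = 225.1
Total out = 763.5 mol/min; y_C = 404.5 / 763.5 = 0.5298.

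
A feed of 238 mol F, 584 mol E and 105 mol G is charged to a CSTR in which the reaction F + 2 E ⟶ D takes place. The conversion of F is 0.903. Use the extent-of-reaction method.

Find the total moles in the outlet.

F reacted = 0.903 × 238 = 214.9 mol; ν_F = −1, so ξ = 214.9/1 = 214.9 mol.
Outlet amounts (n = n₀ + ν ξ):
  F: 238 − 1(214.9) = 23.09
  E: 584 − 2(214.9) = 154.2
  D: 0 + 1(214.9) = 214.9
  G: 105 (inert)
Total out = 23.09 + 154.2 + 214.9 + 105 = 497.2 mol.

497 mol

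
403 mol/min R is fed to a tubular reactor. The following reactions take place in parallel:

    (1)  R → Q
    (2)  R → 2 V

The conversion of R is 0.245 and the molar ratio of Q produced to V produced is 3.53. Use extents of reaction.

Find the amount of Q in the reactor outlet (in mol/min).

Conversion of R: R consumed = 0.245 × 403 = 98.73 mol/min = 1ξ₁ + 1ξ₂.
Selectivity: 1ξ₁ / (2ξ₂) = 3.53 → ξ₁ = 7.06 ξ₂.
Substitute: (1·7.06 + 1) ξ₂ = 98.73 → ξ₂ = 12.25 mol/min, ξ₁ = 86.49 mol/min.
Outlet amounts (n = n₀ + Σ ν·ξ):
  R: 403 − 1(86.49) − 1(12.25) = 304.3
  Q: 0 + 1(86.49) = 86.49
  V: 0 + 2(12.25) = 24.5

86.5 mol/min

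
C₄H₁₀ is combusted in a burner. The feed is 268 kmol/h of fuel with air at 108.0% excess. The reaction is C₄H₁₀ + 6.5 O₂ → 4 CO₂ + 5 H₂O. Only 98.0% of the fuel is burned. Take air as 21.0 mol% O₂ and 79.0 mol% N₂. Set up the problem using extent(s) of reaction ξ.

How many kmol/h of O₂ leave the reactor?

1920 kmol/h

Stoichiometric O₂ = 6.5 × 268 = 1742 kmol/h; O₂ fed = 1742 × 2.080 = 3623 kmol/h.
N₂ fed = 3623 × 79/21 = 13630 kmol/h.
Fuel reacted = 0.98 × 268 → ξ = 262.6 kmol/h.
Outlet (n = n₀ + ν ξ):
  C₄H₁₀: 268 − 1(262.6) = 5.36
  O₂: 3623 − 6.5(262.6) = 1916
  N₂: 13630 (inert)
  CO₂: 0 + 4(262.6) = 1051
  H₂O: 0 + 5(262.6) = 1313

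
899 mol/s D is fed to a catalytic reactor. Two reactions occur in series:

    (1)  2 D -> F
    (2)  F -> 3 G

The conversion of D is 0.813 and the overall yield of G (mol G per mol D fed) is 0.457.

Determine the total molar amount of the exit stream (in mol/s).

807 mol/s

Conversion of D: D consumed = 2ξ₁ = 0.813 × 899 → ξ₁ = 365.4 mol/s.
Yield of G: 3ξ₂ / 899 = 0.457 → ξ₂ = 136.9 mol/s.
Outlet amounts (n = n₀ + Σ ν·ξ):
  D: 899 − 2(365.4) = 168.1
  F: 0 + 1(365.4) − 1(136.9) = 228.5
  G: 0 + 3(136.9) = 410.8
Total out = 168.1 + 228.5 + 410.8 = 807.5 mol/s.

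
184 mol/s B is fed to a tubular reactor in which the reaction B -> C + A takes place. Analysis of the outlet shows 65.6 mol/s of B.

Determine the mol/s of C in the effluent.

118 mol/s

For B: n = n₀ − 1ξ → 65.6 = 184 − 1ξ, giving ξ = 118.4 mol/s.
Outlet amounts (n = n₀ + ν ξ):
  B: 184 − 1(118.4) = 65.6
  C: 0 + 1(118.4) = 118.4
  A: 0 + 1(118.4) = 118.4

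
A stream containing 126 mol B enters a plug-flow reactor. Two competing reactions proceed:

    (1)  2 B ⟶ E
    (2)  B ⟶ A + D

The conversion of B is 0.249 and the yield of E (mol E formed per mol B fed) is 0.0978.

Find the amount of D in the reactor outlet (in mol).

6.73 mol

Yield of E: 1ξ₁ / 126 = 0.0978 → ξ₁ = 12.32 mol.
Conversion of B: 2ξ₁ + 1ξ₂ = 0.249 × 126 = 31.37 → ξ₂ = 6.728 mol.
Outlet amounts (n = n₀ + Σ ν·ξ):
  B: 126 − 2(12.32) − 1(6.728) = 94.63
  E: 0 + 1(12.32) = 12.32
  A: 0 + 1(6.728) = 6.728
  D: 0 + 1(6.728) = 6.728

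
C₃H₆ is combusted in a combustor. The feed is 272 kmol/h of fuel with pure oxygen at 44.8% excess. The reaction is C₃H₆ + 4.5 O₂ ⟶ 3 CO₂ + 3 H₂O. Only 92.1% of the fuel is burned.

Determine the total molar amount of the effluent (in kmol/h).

2170 kmol/h

Stoichiometric O₂ = 4.5 × 272 = 1224 kmol/h; O₂ fed = 1224 × 1.448 = 1772 kmol/h.
Fuel reacted = 0.921 × 272 → ξ = 250.5 kmol/h.
Outlet (n = n₀ + ν ξ):
  C₃H₆: 272 − 1(250.5) = 21.49
  O₂: 1772 − 4.5(250.5) = 645
  CO₂: 0 + 3(250.5) = 751.5
  H₂O: 0 + 3(250.5) = 751.5
Total out = 21.49 + 645 + 751.5 + 751.5 = 2170 kmol/h.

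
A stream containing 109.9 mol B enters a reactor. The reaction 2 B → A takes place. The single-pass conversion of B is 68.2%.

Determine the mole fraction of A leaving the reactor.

B reacted = 0.682 × 109.9 = 74.95 mol; ν_B = −2, so ξ = 74.95/2 = 37.48 mol.
Outlet amounts (n = n₀ + ν ξ):
  B: 109.9 − 2(37.48) = 34.95
  A: 0 + 1(37.48) = 37.48
Total out = 72.42 mol; y_A = 37.48 / 72.42 = 0.5175.

0.517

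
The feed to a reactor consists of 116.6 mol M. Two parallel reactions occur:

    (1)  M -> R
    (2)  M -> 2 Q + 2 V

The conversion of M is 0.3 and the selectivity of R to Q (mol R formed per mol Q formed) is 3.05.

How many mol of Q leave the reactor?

9.85 mol

Conversion of M: M consumed = 0.3 × 116.6 = 34.98 mol = 1ξ₁ + 1ξ₂.
Selectivity: 1ξ₁ / (2ξ₂) = 3.05 → ξ₁ = 6.1 ξ₂.
Substitute: (1·6.1 + 1) ξ₂ = 34.98 → ξ₂ = 4.927 mol, ξ₁ = 30.05 mol.
Outlet amounts (n = n₀ + Σ ν·ξ):
  M: 116.6 − 1(30.05) − 1(4.927) = 81.62
  R: 0 + 1(30.05) = 30.05
  Q: 0 + 2(4.927) = 9.854
  V: 0 + 2(4.927) = 9.854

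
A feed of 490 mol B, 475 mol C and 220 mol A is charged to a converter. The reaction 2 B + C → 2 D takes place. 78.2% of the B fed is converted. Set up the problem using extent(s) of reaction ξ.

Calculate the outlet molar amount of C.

283 mol

B reacted = 0.782 × 490 = 383.2 mol; ν_B = −2, so ξ = 383.2/2 = 191.6 mol.
Outlet amounts (n = n₀ + ν ξ):
  B: 490 − 2(191.6) = 106.8
  C: 475 − 1(191.6) = 283.4
  D: 0 + 2(191.6) = 383.2
  A: 220 (inert)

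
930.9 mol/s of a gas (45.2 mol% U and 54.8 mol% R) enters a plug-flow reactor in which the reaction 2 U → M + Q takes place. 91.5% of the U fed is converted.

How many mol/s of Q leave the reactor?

U reacted = 0.915 × 420.8 = 385 mol/s; ν_U = −2, so ξ = 385/2 = 192.5 mol/s.
Outlet amounts (n = n₀ + ν ξ):
  U: 420.8 − 2(192.5) = 35.77
  M: 0 + 1(192.5) = 192.5
  Q: 0 + 1(192.5) = 192.5
  R: 510.1 (inert)

193 mol/s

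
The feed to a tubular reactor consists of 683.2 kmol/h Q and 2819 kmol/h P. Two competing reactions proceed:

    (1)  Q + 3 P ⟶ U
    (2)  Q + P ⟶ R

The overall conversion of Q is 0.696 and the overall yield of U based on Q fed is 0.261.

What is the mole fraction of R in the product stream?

Yield of U: 1ξ₁ / 683.2 = 0.261 → ξ₁ = 178.3 kmol/h.
Conversion of Q: 1ξ₁ + 1ξ₂ = 0.696 × 683.2 = 475.5 → ξ₂ = 297.2 kmol/h.
Outlet amounts (n = n₀ + Σ ν·ξ):
  Q: 683.2 − 1(178.3) − 1(297.2) = 207.7
  P: 2819 − 3(178.3) − 1(297.2) = 1987
  U: 0 + 1(178.3) = 178.3
  R: 0 + 1(297.2) = 297.2
Total out = 2670 kmol/h; y_R = 297.2 / 2670 = 0.1113.

0.111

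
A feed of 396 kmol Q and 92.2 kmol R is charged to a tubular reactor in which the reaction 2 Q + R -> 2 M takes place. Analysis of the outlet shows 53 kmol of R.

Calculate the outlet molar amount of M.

For R: n = n₀ − 1ξ → 53 = 92.2 − 1ξ, giving ξ = 39.2 kmol.
Outlet amounts (n = n₀ + ν ξ):
  Q: 396 − 2(39.2) = 317.6
  R: 92.2 − 1(39.2) = 53
  M: 0 + 2(39.2) = 78.4

78.4 kmol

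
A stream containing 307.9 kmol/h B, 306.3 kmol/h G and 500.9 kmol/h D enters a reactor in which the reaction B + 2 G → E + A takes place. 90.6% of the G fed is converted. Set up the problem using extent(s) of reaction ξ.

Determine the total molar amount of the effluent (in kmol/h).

G reacted = 0.906 × 306.3 = 277.5 kmol/h; ν_G = −2, so ξ = 277.5/2 = 138.8 kmol/h.
Outlet amounts (n = n₀ + ν ξ):
  B: 307.9 − 1(138.8) = 169.1
  G: 306.3 − 2(138.8) = 28.79
  E: 0 + 1(138.8) = 138.8
  A: 0 + 1(138.8) = 138.8
  D: 500.9 (inert)
Total out = 169.1 + 28.79 + 138.8 + 138.8 + 500.9 = 976.3 kmol/h.

976 kmol/h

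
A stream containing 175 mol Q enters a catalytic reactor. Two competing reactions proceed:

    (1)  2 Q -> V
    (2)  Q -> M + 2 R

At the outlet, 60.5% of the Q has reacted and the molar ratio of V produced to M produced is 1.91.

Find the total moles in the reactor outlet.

177 mol

Conversion of Q: Q consumed = 0.605 × 175 = 105.9 mol = 2ξ₁ + 1ξ₂.
Selectivity: 1ξ₁ / (1ξ₂) = 1.91 → ξ₁ = 1.91 ξ₂.
Substitute: (2·1.91 + 1) ξ₂ = 105.9 → ξ₂ = 21.97 mol, ξ₁ = 41.95 mol.
Outlet amounts (n = n₀ + Σ ν·ξ):
  Q: 175 − 2(41.95) − 1(21.97) = 69.13
  V: 0 + 1(41.95) = 41.95
  M: 0 + 1(21.97) = 21.97
  R: 0 + 2(21.97) = 43.93
Total out = 69.13 + 41.95 + 21.97 + 43.93 = 177 mol.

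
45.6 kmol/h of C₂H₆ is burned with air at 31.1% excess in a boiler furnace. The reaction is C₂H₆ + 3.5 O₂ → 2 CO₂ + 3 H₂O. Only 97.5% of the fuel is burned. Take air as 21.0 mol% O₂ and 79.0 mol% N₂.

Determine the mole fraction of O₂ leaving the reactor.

Stoichiometric O₂ = 3.5 × 45.6 = 159.6 kmol/h; O₂ fed = 159.6 × 1.311 = 209.2 kmol/h.
N₂ fed = 209.2 × 79/21 = 787.1 kmol/h.
Fuel reacted = 0.975 × 45.6 → ξ = 44.46 kmol/h.
Outlet (n = n₀ + ν ξ):
  C₂H₆: 45.6 − 1(44.46) = 1.14
  O₂: 209.2 − 3.5(44.46) = 53.63
  N₂: 787.1 (inert)
  CO₂: 0 + 2(44.46) = 88.92
  H₂O: 0 + 3(44.46) = 133.4
Total out = 1064 kmol/h; y_O₂ = 53.63 / 1064 = 0.05039.

0.0504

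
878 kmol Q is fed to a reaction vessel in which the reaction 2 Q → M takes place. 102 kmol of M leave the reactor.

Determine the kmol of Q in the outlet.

674 kmol

For M: n = n₀ + 1ξ → 102 = 0 + 1ξ, giving ξ = 102 kmol.
Outlet amounts (n = n₀ + ν ξ):
  Q: 878 − 2(102) = 674
  M: 0 + 1(102) = 102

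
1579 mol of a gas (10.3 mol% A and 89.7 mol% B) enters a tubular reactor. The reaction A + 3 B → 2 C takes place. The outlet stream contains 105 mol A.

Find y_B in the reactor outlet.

For A: n = n₀ − 1ξ → 105 = 162.6 − 1ξ, giving ξ = 57.64 mol.
Outlet amounts (n = n₀ + ν ξ):
  A: 162.6 − 1(57.64) = 105
  B: 1416 − 3(57.64) = 1243
  C: 0 + 2(57.64) = 115.3
Total out = 1464 mol; y_B = 1243 / 1464 = 0.8495.

0.85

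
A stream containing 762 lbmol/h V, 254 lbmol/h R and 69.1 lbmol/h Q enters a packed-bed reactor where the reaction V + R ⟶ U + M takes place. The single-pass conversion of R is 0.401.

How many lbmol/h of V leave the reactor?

R reacted = 0.401 × 254 = 101.9 lbmol/h; ν_R = −1, so ξ = 101.9/1 = 101.9 lbmol/h.
Outlet amounts (n = n₀ + ν ξ):
  V: 762 − 1(101.9) = 660.1
  R: 254 − 1(101.9) = 152.1
  U: 0 + 1(101.9) = 101.9
  M: 0 + 1(101.9) = 101.9
  Q: 69.1 (inert)

660 lbmol/h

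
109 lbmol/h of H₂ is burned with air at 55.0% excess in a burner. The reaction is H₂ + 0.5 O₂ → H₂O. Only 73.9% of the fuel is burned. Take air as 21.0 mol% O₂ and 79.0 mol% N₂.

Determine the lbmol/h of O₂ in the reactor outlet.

44.2 lbmol/h

Stoichiometric O₂ = 0.5 × 109 = 54.5 lbmol/h; O₂ fed = 54.5 × 1.550 = 84.48 lbmol/h.
N₂ fed = 84.48 × 79/21 = 317.8 lbmol/h.
Fuel reacted = 0.739 × 109 → ξ = 80.55 lbmol/h.
Outlet (n = n₀ + ν ξ):
  H₂: 109 − 1(80.55) = 28.45
  O₂: 84.48 − 0.5(80.55) = 44.2
  N₂: 317.8 (inert)
  H₂O: 0 + 1(80.55) = 80.55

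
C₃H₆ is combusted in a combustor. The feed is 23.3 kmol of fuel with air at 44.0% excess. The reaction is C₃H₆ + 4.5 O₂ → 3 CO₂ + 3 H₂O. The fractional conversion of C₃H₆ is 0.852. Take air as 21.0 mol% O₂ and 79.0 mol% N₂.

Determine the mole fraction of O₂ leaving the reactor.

Stoichiometric O₂ = 4.5 × 23.3 = 104.9 kmol; O₂ fed = 104.9 × 1.440 = 151 kmol.
N₂ fed = 151 × 79/21 = 568 kmol.
Fuel reacted = 0.852 × 23.3 → ξ = 19.85 kmol.
Outlet (n = n₀ + ν ξ):
  C₃H₆: 23.3 − 1(19.85) = 3.448
  O₂: 151 − 4.5(19.85) = 61.65
  N₂: 568 (inert)
  CO₂: 0 + 3(19.85) = 59.55
  H₂O: 0 + 3(19.85) = 59.55
Total out = 752.2 kmol; y_O₂ = 61.65 / 752.2 = 0.08196.

0.082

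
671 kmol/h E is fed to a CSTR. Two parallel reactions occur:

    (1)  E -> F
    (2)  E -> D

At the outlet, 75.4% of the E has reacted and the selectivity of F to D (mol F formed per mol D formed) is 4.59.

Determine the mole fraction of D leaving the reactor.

Conversion of E: E consumed = 0.754 × 671 = 505.9 kmol/h = 1ξ₁ + 1ξ₂.
Selectivity: 1ξ₁ / (1ξ₂) = 4.59 → ξ₁ = 4.59 ξ₂.
Substitute: (1·4.59 + 1) ξ₂ = 505.9 → ξ₂ = 90.51 kmol/h, ξ₁ = 415.4 kmol/h.
Outlet amounts (n = n₀ + Σ ν·ξ):
  E: 671 − 1(415.4) − 1(90.51) = 165.1
  F: 0 + 1(415.4) = 415.4
  D: 0 + 1(90.51) = 90.51
Total out = 671 kmol/h; y_D = 90.51 / 671 = 0.1349.

0.135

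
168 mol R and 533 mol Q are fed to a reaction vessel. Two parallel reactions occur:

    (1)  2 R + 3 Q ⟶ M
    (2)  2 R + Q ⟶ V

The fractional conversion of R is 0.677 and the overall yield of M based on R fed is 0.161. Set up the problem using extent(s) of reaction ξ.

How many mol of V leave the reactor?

29.8 mol

Yield of M: 1ξ₁ / 168 = 0.161 → ξ₁ = 27.05 mol.
Conversion of R: 2ξ₁ + 2ξ₂ = 0.677 × 168 = 113.7 → ξ₂ = 29.82 mol.
Outlet amounts (n = n₀ + Σ ν·ξ):
  R: 168 − 2(27.05) − 2(29.82) = 54.26
  Q: 533 − 3(27.05) − 1(29.82) = 422
  M: 0 + 1(27.05) = 27.05
  V: 0 + 1(29.82) = 29.82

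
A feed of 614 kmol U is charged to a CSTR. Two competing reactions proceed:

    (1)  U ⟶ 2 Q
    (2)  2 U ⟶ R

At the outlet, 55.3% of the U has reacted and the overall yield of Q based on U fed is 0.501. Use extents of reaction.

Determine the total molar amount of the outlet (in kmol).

Yield of Q: 2ξ₁ / 614 = 0.501 → ξ₁ = 153.8 kmol.
Conversion of U: 1ξ₁ + 2ξ₂ = 0.553 × 614 = 339.5 → ξ₂ = 92.87 kmol.
Outlet amounts (n = n₀ + Σ ν·ξ):
  U: 614 − 1(153.8) − 2(92.87) = 274.5
  Q: 0 + 2(153.8) = 307.6
  R: 0 + 1(92.87) = 92.87
Total out = 274.5 + 307.6 + 92.87 = 674.9 kmol.

675 kmol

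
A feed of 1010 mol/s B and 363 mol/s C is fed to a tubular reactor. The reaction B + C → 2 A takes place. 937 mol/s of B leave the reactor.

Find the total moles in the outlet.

1370 mol/s

For B: n = n₀ − 1ξ → 937 = 1010 − 1ξ, giving ξ = 73 mol/s.
Outlet amounts (n = n₀ + ν ξ):
  B: 1010 − 1(73) = 937
  C: 363 − 1(73) = 290
  A: 0 + 2(73) = 146
Total out = 937 + 290 + 146 = 1373 mol/s.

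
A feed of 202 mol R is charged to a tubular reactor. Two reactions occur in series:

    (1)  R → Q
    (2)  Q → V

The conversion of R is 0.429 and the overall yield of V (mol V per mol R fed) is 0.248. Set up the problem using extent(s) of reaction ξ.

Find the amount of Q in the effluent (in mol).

Conversion of R: R consumed = 1ξ₁ = 0.429 × 202 → ξ₁ = 86.66 mol.
Yield of V: 1ξ₂ / 202 = 0.248 → ξ₂ = 50.1 mol.
Outlet amounts (n = n₀ + Σ ν·ξ):
  R: 202 − 1(86.66) = 115.3
  Q: 0 + 1(86.66) − 1(50.1) = 36.56
  V: 0 + 1(50.1) = 50.1

36.6 mol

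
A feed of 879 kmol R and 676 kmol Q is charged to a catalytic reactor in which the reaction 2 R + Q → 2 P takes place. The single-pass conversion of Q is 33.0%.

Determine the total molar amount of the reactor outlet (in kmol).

Q reacted = 0.33 × 676 = 223.1 kmol; ν_Q = −1, so ξ = 223.1/1 = 223.1 kmol.
Outlet amounts (n = n₀ + ν ξ):
  R: 879 − 2(223.1) = 432.8
  Q: 676 − 1(223.1) = 452.9
  P: 0 + 2(223.1) = 446.2
Total out = 432.8 + 452.9 + 446.2 = 1332 kmol.

1330 kmol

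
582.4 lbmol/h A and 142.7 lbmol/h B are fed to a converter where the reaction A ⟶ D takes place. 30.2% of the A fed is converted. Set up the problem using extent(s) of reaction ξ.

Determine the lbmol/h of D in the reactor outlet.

176 lbmol/h

A reacted = 0.302 × 582.4 = 175.9 lbmol/h; ν_A = −1, so ξ = 175.9/1 = 175.9 lbmol/h.
Outlet amounts (n = n₀ + ν ξ):
  A: 582.4 − 1(175.9) = 406.5
  D: 0 + 1(175.9) = 175.9
  B: 142.7 (inert)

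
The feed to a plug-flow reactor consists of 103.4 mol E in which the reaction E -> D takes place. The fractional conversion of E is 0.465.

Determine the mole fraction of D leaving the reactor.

E reacted = 0.465 × 103.4 = 48.08 mol; ν_E = −1, so ξ = 48.08/1 = 48.08 mol.
Outlet amounts (n = n₀ + ν ξ):
  E: 103.4 − 1(48.08) = 55.32
  D: 0 + 1(48.08) = 48.08
Total out = 103.4 mol; y_D = 48.08 / 103.4 = 0.465.

0.465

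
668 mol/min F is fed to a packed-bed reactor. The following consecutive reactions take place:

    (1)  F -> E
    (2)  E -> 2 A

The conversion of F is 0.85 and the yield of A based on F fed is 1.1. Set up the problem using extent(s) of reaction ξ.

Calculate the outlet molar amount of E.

Conversion of F: F consumed = 1ξ₁ = 0.85 × 668 → ξ₁ = 567.8 mol/min.
Yield of A: 2ξ₂ / 668 = 1.1 → ξ₂ = 367.4 mol/min.
Outlet amounts (n = n₀ + Σ ν·ξ):
  F: 668 − 1(567.8) = 100.2
  E: 0 + 1(567.8) − 1(367.4) = 200.4
  A: 0 + 2(367.4) = 734.8

200 mol/min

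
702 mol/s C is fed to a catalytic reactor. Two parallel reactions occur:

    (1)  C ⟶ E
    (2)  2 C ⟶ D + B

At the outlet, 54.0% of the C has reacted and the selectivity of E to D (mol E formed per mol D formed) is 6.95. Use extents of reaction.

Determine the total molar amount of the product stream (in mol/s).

Conversion of C: C consumed = 0.54 × 702 = 379.1 mol/s = 1ξ₁ + 2ξ₂.
Selectivity: 1ξ₁ / (1ξ₂) = 6.95 → ξ₁ = 6.95 ξ₂.
Substitute: (1·6.95 + 2) ξ₂ = 379.1 → ξ₂ = 42.36 mol/s, ξ₁ = 294.4 mol/s.
Outlet amounts (n = n₀ + Σ ν·ξ):
  C: 702 − 1(294.4) − 2(42.36) = 322.9
  E: 0 + 1(294.4) = 294.4
  D: 0 + 1(42.36) = 42.36
  B: 0 + 1(42.36) = 42.36
Total out = 322.9 + 294.4 + 42.36 + 42.36 = 702 mol/s.

702 mol/s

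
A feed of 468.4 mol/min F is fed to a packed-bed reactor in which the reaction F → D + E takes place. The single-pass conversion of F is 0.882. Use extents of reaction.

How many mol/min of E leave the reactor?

413 mol/min

F reacted = 0.882 × 468.4 = 413.1 mol/min; ν_F = −1, so ξ = 413.1/1 = 413.1 mol/min.
Outlet amounts (n = n₀ + ν ξ):
  F: 468.4 − 1(413.1) = 55.27
  D: 0 + 1(413.1) = 413.1
  E: 0 + 1(413.1) = 413.1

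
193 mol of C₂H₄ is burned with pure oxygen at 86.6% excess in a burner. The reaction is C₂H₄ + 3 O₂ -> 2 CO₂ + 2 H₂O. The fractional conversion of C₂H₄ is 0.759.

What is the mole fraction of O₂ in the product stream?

0.503

Stoichiometric O₂ = 3 × 193 = 579 mol; O₂ fed = 579 × 1.866 = 1080 mol.
Fuel reacted = 0.759 × 193 → ξ = 146.5 mol.
Outlet (n = n₀ + ν ξ):
  C₂H₄: 193 − 1(146.5) = 46.51
  O₂: 1080 − 3(146.5) = 641
  CO₂: 0 + 2(146.5) = 293
  H₂O: 0 + 2(146.5) = 293
Total out = 1273 mol; y_O₂ = 641 / 1273 = 0.5033.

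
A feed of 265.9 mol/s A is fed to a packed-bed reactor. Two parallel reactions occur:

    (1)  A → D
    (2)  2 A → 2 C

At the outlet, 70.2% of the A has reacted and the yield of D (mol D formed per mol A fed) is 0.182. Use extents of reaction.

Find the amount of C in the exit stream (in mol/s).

Yield of D: 1ξ₁ / 265.9 = 0.182 → ξ₁ = 48.39 mol/s.
Conversion of A: 1ξ₁ + 2ξ₂ = 0.702 × 265.9 = 186.7 → ξ₂ = 69.13 mol/s.
Outlet amounts (n = n₀ + Σ ν·ξ):
  A: 265.9 − 1(48.39) − 2(69.13) = 79.24
  D: 0 + 1(48.39) = 48.39
  C: 0 + 2(69.13) = 138.3

138 mol/s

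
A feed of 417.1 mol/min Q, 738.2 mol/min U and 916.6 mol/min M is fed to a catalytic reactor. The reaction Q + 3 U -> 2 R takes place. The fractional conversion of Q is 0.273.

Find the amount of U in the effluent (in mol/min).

397 mol/min

Q reacted = 0.273 × 417.1 = 113.9 mol/min; ν_Q = −1, so ξ = 113.9/1 = 113.9 mol/min.
Outlet amounts (n = n₀ + ν ξ):
  Q: 417.1 − 1(113.9) = 303.2
  U: 738.2 − 3(113.9) = 396.6
  R: 0 + 2(113.9) = 227.7
  M: 916.6 (inert)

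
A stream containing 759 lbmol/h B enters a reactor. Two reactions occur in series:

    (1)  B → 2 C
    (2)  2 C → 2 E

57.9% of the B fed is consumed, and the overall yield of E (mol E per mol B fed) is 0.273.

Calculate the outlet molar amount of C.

Conversion of B: B consumed = 1ξ₁ = 0.579 × 759 → ξ₁ = 439.5 lbmol/h.
Yield of E: 2ξ₂ / 759 = 0.273 → ξ₂ = 103.6 lbmol/h.
Outlet amounts (n = n₀ + Σ ν·ξ):
  B: 759 − 1(439.5) = 319.5
  C: 0 + 2(439.5) − 2(103.6) = 671.7
  E: 0 + 2(103.6) = 207.2

672 lbmol/h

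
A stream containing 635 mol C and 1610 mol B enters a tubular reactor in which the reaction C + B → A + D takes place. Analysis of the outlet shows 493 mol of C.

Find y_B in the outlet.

0.654

For C: n = n₀ − 1ξ → 493 = 635 − 1ξ, giving ξ = 142 mol.
Outlet amounts (n = n₀ + ν ξ):
  C: 635 − 1(142) = 493
  B: 1610 − 1(142) = 1468
  A: 0 + 1(142) = 142
  D: 0 + 1(142) = 142
Total out = 2245 mol; y_B = 1468 / 2245 = 0.6539.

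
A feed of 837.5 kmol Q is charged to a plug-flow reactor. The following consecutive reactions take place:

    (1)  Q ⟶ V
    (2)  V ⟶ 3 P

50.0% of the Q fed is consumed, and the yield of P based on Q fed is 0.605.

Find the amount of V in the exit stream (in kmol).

250 kmol

Conversion of Q: Q consumed = 1ξ₁ = 0.5 × 837.5 → ξ₁ = 418.8 kmol.
Yield of P: 3ξ₂ / 837.5 = 0.605 → ξ₂ = 168.9 kmol.
Outlet amounts (n = n₀ + Σ ν·ξ):
  Q: 837.5 − 1(418.8) = 418.8
  V: 0 + 1(418.8) − 1(168.9) = 249.9
  P: 0 + 3(168.9) = 506.7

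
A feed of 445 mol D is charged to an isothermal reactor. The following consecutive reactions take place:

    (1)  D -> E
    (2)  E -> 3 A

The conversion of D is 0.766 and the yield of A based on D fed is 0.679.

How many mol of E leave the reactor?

Conversion of D: D consumed = 1ξ₁ = 0.766 × 445 → ξ₁ = 340.9 mol.
Yield of A: 3ξ₂ / 445 = 0.679 → ξ₂ = 100.7 mol.
Outlet amounts (n = n₀ + Σ ν·ξ):
  D: 445 − 1(340.9) = 104.1
  E: 0 + 1(340.9) − 1(100.7) = 240.2
  A: 0 + 3(100.7) = 302.2

240 mol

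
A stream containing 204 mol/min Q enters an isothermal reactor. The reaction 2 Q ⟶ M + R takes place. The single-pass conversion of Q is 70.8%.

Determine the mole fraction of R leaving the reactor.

0.354

Q reacted = 0.708 × 204 = 144.4 mol/min; ν_Q = −2, so ξ = 144.4/2 = 72.22 mol/min.
Outlet amounts (n = n₀ + ν ξ):
  Q: 204 − 2(72.22) = 59.57
  M: 0 + 1(72.22) = 72.22
  R: 0 + 1(72.22) = 72.22
Total out = 204 mol/min; y_R = 72.22 / 204 = 0.354.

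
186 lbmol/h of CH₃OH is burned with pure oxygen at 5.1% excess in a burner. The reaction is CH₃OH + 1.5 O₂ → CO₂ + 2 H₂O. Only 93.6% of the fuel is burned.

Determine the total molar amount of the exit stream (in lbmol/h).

566 lbmol/h

Stoichiometric O₂ = 1.5 × 186 = 279 lbmol/h; O₂ fed = 279 × 1.051 = 293.2 lbmol/h.
Fuel reacted = 0.936 × 186 → ξ = 174.1 lbmol/h.
Outlet (n = n₀ + ν ξ):
  CH₃OH: 186 − 1(174.1) = 11.9
  O₂: 293.2 − 1.5(174.1) = 32.08
  CO₂: 0 + 1(174.1) = 174.1
  H₂O: 0 + 2(174.1) = 348.2
Total out = 11.9 + 32.08 + 174.1 + 348.2 = 566.3 lbmol/h.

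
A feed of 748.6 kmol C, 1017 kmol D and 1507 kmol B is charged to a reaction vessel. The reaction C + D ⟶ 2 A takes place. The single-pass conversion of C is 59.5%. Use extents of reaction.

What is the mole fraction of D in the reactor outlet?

C reacted = 0.595 × 748.6 = 445.4 kmol; ν_C = −1, so ξ = 445.4/1 = 445.4 kmol.
Outlet amounts (n = n₀ + ν ξ):
  C: 748.6 − 1(445.4) = 303.2
  D: 1017 − 1(445.4) = 571.6
  A: 0 + 2(445.4) = 890.8
  B: 1507 (inert)
Total out = 3273 kmol; y_D = 571.6 / 3273 = 0.1747.

0.175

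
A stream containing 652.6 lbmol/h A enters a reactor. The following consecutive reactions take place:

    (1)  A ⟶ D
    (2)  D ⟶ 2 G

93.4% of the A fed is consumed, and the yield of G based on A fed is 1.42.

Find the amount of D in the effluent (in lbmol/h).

146 lbmol/h

Conversion of A: A consumed = 1ξ₁ = 0.934 × 652.6 → ξ₁ = 609.5 lbmol/h.
Yield of G: 2ξ₂ / 652.6 = 1.42 → ξ₂ = 463.3 lbmol/h.
Outlet amounts (n = n₀ + Σ ν·ξ):
  A: 652.6 − 1(609.5) = 43.07
  D: 0 + 1(609.5) − 1(463.3) = 146.2
  G: 0 + 2(463.3) = 926.7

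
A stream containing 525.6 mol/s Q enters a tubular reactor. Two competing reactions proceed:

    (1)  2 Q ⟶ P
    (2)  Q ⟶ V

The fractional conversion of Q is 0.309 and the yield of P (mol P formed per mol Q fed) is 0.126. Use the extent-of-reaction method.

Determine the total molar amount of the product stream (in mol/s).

459 mol/s

Yield of P: 1ξ₁ / 525.6 = 0.126 → ξ₁ = 66.23 mol/s.
Conversion of Q: 2ξ₁ + 1ξ₂ = 0.309 × 525.6 = 162.4 → ξ₂ = 29.96 mol/s.
Outlet amounts (n = n₀ + Σ ν·ξ):
  Q: 525.6 − 2(66.23) − 1(29.96) = 363.2
  P: 0 + 1(66.23) = 66.23
  V: 0 + 1(29.96) = 29.96
Total out = 363.2 + 66.23 + 29.96 = 459.4 mol/s.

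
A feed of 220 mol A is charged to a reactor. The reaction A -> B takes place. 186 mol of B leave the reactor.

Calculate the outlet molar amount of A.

For B: n = n₀ + 1ξ → 186 = 0 + 1ξ, giving ξ = 186 mol.
Outlet amounts (n = n₀ + ν ξ):
  A: 220 − 1(186) = 34
  B: 0 + 1(186) = 186

34 mol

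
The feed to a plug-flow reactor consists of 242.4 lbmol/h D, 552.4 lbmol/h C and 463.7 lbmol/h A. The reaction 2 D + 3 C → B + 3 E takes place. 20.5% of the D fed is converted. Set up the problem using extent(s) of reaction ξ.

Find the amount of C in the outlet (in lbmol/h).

D reacted = 0.205 × 242.4 = 49.69 lbmol/h; ν_D = −2, so ξ = 49.69/2 = 24.85 lbmol/h.
Outlet amounts (n = n₀ + ν ξ):
  D: 242.4 − 2(24.85) = 192.7
  C: 552.4 − 3(24.85) = 477.9
  B: 0 + 1(24.85) = 24.85
  E: 0 + 3(24.85) = 74.54
  A: 463.7 (inert)

478 lbmol/h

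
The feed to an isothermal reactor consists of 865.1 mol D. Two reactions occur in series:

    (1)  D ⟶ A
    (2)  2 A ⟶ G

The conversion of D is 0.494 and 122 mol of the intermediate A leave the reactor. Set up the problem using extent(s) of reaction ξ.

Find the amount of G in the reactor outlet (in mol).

153 mol

Conversion of D: D consumed = 1ξ₁ = 0.494 × 865.1 → ξ₁ = 427.4 mol.
A balance: n_A = 0 + 1ξ₁ − 2ξ₂ = 122 → ξ₂ = (1·427.4 − 122)/2 = 152.7 mol.
Outlet amounts (n = n₀ + Σ ν·ξ):
  D: 865.1 − 1(427.4) = 437.7
  A: 0 + 1(427.4) − 2(152.7) = 122
  G: 0 + 1(152.7) = 152.7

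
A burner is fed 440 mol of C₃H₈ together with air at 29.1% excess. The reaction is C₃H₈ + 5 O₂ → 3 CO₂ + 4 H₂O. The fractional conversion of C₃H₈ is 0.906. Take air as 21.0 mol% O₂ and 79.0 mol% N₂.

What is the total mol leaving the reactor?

Stoichiometric O₂ = 5 × 440 = 2200 mol; O₂ fed = 2200 × 1.291 = 2840 mol.
N₂ fed = 2840 × 79/21 = 10680 mol.
Fuel reacted = 0.906 × 440 → ξ = 398.6 mol.
Outlet (n = n₀ + ν ξ):
  C₃H₈: 440 − 1(398.6) = 41.36
  O₂: 2840 − 5(398.6) = 847
  N₂: 10680 (inert)
  CO₂: 0 + 3(398.6) = 1196
  H₂O: 0 + 4(398.6) = 1595
Total out = 41.36 + 847 + 10680 + 1196 + 1595 = 14360 mol.

14400 mol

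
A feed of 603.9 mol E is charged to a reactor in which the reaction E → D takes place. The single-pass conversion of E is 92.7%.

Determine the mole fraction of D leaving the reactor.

0.927

E reacted = 0.927 × 603.9 = 559.8 mol; ν_E = −1, so ξ = 559.8/1 = 559.8 mol.
Outlet amounts (n = n₀ + ν ξ):
  E: 603.9 − 1(559.8) = 44.08
  D: 0 + 1(559.8) = 559.8
Total out = 603.9 mol; y_D = 559.8 / 603.9 = 0.927.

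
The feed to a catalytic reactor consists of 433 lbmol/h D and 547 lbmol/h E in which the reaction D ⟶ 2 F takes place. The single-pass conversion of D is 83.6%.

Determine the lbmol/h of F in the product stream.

D reacted = 0.836 × 433 = 362 lbmol/h; ν_D = −1, so ξ = 362/1 = 362 lbmol/h.
Outlet amounts (n = n₀ + ν ξ):
  D: 433 − 1(362) = 71.01
  F: 0 + 2(362) = 724
  E: 547 (inert)

724 lbmol/h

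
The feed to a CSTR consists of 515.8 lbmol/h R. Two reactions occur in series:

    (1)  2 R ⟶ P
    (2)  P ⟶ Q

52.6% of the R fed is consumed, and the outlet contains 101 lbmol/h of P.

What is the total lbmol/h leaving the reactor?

Conversion of R: R consumed = 2ξ₁ = 0.526 × 515.8 → ξ₁ = 135.7 lbmol/h.
P balance: n_P = 0 + 1ξ₁ − 1ξ₂ = 101 → ξ₂ = (1·135.7 − 101)/1 = 34.66 lbmol/h.
Outlet amounts (n = n₀ + Σ ν·ξ):
  R: 515.8 − 2(135.7) = 244.5
  P: 0 + 1(135.7) − 1(34.66) = 101
  Q: 0 + 1(34.66) = 34.66
Total out = 244.5 + 101 + 34.66 = 380.1 lbmol/h.

380 lbmol/h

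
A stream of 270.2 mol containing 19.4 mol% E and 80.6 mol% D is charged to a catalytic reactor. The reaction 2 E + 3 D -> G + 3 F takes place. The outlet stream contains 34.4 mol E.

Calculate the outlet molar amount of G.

For E: n = n₀ − 2ξ → 34.4 = 52.42 − 2ξ, giving ξ = 9.009 mol.
Outlet amounts (n = n₀ + ν ξ):
  E: 52.42 − 2(9.009) = 34.4
  D: 217.8 − 3(9.009) = 190.8
  G: 0 + 1(9.009) = 9.009
  F: 0 + 3(9.009) = 27.03

9.01 mol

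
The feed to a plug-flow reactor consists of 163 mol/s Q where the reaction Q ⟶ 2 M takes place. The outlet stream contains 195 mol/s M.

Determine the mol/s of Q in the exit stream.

65.5 mol/s

For M: n = n₀ + 2ξ → 195 = 0 + 2ξ, giving ξ = 97.5 mol/s.
Outlet amounts (n = n₀ + ν ξ):
  Q: 163 − 1(97.5) = 65.5
  M: 0 + 2(97.5) = 195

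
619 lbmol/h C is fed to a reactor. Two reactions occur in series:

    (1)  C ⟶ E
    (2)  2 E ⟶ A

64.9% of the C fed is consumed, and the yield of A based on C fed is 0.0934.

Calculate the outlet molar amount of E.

Conversion of C: C consumed = 1ξ₁ = 0.649 × 619 → ξ₁ = 401.7 lbmol/h.
Yield of A: 1ξ₂ / 619 = 0.0934 → ξ₂ = 57.81 lbmol/h.
Outlet amounts (n = n₀ + Σ ν·ξ):
  C: 619 − 1(401.7) = 217.3
  E: 0 + 1(401.7) − 2(57.81) = 286.1
  A: 0 + 1(57.81) = 57.81

286 lbmol/h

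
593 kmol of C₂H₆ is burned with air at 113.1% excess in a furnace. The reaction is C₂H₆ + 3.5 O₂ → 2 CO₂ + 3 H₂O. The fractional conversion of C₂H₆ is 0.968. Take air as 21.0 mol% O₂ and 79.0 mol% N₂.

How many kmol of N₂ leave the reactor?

16600 kmol

Stoichiometric O₂ = 3.5 × 593 = 2076 kmol; O₂ fed = 2076 × 2.131 = 4423 kmol.
N₂ fed = 4423 × 79/21 = 16640 kmol.
Fuel reacted = 0.968 × 593 → ξ = 574 kmol.
Outlet (n = n₀ + ν ξ):
  C₂H₆: 593 − 1(574) = 18.98
  O₂: 4423 − 3.5(574) = 2414
  N₂: 16640 (inert)
  CO₂: 0 + 2(574) = 1148
  H₂O: 0 + 3(574) = 1722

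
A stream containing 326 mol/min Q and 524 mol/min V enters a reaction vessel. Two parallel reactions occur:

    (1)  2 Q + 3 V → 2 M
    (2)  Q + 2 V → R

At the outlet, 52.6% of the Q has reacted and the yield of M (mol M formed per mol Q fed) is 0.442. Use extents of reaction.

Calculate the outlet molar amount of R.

27.4 mol/min

Yield of M: 2ξ₁ / 326 = 0.442 → ξ₁ = 72.05 mol/min.
Conversion of Q: 2ξ₁ + 1ξ₂ = 0.526 × 326 = 171.5 → ξ₂ = 27.38 mol/min.
Outlet amounts (n = n₀ + Σ ν·ξ):
  Q: 326 − 2(72.05) − 1(27.38) = 154.5
  V: 524 − 3(72.05) − 2(27.38) = 253.1
  M: 0 + 2(72.05) = 144.1
  R: 0 + 1(27.38) = 27.38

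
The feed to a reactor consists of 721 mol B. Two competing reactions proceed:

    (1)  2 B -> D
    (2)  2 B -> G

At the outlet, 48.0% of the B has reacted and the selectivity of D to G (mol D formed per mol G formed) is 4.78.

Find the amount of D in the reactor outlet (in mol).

143 mol

Conversion of B: B consumed = 0.48 × 721 = 346.1 mol = 2ξ₁ + 2ξ₂.
Selectivity: 1ξ₁ / (1ξ₂) = 4.78 → ξ₁ = 4.78 ξ₂.
Substitute: (2·4.78 + 2) ξ₂ = 346.1 → ξ₂ = 29.94 mol, ξ₁ = 143.1 mol.
Outlet amounts (n = n₀ + Σ ν·ξ):
  B: 721 − 2(143.1) − 2(29.94) = 374.9
  D: 0 + 1(143.1) = 143.1
  G: 0 + 1(29.94) = 29.94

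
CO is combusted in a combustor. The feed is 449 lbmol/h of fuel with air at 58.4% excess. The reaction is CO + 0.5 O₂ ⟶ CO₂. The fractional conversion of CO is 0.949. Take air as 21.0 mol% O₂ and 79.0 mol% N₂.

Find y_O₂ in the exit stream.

0.0739

Stoichiometric O₂ = 0.5 × 449 = 224.5 lbmol/h; O₂ fed = 224.5 × 1.584 = 355.6 lbmol/h.
N₂ fed = 355.6 × 79/21 = 1338 lbmol/h.
Fuel reacted = 0.949 × 449 → ξ = 426.1 lbmol/h.
Outlet (n = n₀ + ν ξ):
  CO: 449 − 1(426.1) = 22.9
  O₂: 355.6 − 0.5(426.1) = 142.6
  N₂: 1338 (inert)
  CO₂: 0 + 1(426.1) = 426.1
Total out = 1929 lbmol/h; y_O₂ = 142.6 / 1929 = 0.07389.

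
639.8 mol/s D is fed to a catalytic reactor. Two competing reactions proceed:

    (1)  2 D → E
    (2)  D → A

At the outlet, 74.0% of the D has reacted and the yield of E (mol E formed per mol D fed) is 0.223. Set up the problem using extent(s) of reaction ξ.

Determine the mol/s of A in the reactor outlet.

Yield of E: 1ξ₁ / 639.8 = 0.223 → ξ₁ = 142.7 mol/s.
Conversion of D: 2ξ₁ + 1ξ₂ = 0.74 × 639.8 = 473.5 → ξ₂ = 188.1 mol/s.
Outlet amounts (n = n₀ + Σ ν·ξ):
  D: 639.8 − 2(142.7) − 1(188.1) = 166.3
  E: 0 + 1(142.7) = 142.7
  A: 0 + 1(188.1) = 188.1

188 mol/s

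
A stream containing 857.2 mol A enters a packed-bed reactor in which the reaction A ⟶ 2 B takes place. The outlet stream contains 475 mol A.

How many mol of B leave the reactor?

764 mol

For A: n = n₀ − 1ξ → 475 = 857.2 − 1ξ, giving ξ = 382.2 mol.
Outlet amounts (n = n₀ + ν ξ):
  A: 857.2 − 1(382.2) = 475
  B: 0 + 2(382.2) = 764.4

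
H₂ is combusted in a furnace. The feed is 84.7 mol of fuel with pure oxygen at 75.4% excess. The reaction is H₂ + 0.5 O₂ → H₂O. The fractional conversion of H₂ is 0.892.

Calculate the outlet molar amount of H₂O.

Stoichiometric O₂ = 0.5 × 84.7 = 42.35 mol; O₂ fed = 42.35 × 1.754 = 74.28 mol.
Fuel reacted = 0.892 × 84.7 → ξ = 75.55 mol.
Outlet (n = n₀ + ν ξ):
  H₂: 84.7 − 1(75.55) = 9.148
  O₂: 74.28 − 0.5(75.55) = 36.51
  H₂O: 0 + 1(75.55) = 75.55

75.6 mol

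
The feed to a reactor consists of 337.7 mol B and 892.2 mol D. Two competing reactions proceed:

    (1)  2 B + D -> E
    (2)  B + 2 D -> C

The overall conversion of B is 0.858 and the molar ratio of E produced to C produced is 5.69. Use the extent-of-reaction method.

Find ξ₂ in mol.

ξ₂ = 23.4 mol

Conversion of B: B consumed = 0.858 × 337.7 = 289.7 mol = 2ξ₁ + 1ξ₂.
Selectivity: 1ξ₁ / (1ξ₂) = 5.69 → ξ₁ = 5.69 ξ₂.
Substitute: (2·5.69 + 1) ξ₂ = 289.7 → ξ₂ = 23.4 mol, ξ₁ = 133.2 mol.
Outlet amounts (n = n₀ + Σ ν·ξ):
  B: 337.7 − 2(133.2) − 1(23.4) = 47.95
  D: 892.2 − 1(133.2) − 2(23.4) = 712.2
  E: 0 + 1(133.2) = 133.2
  C: 0 + 1(23.4) = 23.4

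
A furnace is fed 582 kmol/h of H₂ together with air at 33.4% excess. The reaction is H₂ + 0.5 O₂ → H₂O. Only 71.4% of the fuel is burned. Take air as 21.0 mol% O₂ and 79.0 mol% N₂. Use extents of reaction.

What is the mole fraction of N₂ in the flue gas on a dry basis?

0.808

Stoichiometric O₂ = 0.5 × 582 = 291 kmol/h; O₂ fed = 291 × 1.334 = 388.2 kmol/h.
N₂ fed = 388.2 × 79/21 = 1460 kmol/h.
Fuel reacted = 0.714 × 582 → ξ = 415.5 kmol/h.
Outlet (n = n₀ + ν ξ):
  H₂: 582 − 1(415.5) = 166.5
  O₂: 388.2 − 0.5(415.5) = 180.4
  N₂: 1460 (inert)
  H₂O: 0 + 1(415.5) = 415.5
Dry total = 1807 kmol/h; y_N₂ (dry) = 1460 / 1807 = 0.8081.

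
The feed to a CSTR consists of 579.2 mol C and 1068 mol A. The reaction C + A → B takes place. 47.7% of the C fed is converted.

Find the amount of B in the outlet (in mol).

C reacted = 0.477 × 579.2 = 276.3 mol; ν_C = −1, so ξ = 276.3/1 = 276.3 mol.
Outlet amounts (n = n₀ + ν ξ):
  C: 579.2 − 1(276.3) = 302.9
  A: 1068 − 1(276.3) = 791.7
  B: 0 + 1(276.3) = 276.3

276 mol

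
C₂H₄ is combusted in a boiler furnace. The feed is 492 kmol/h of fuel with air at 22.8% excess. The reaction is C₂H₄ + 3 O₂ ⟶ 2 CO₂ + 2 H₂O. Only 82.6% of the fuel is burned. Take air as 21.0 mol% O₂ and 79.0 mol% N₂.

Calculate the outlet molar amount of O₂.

Stoichiometric O₂ = 3 × 492 = 1476 kmol/h; O₂ fed = 1476 × 1.228 = 1813 kmol/h.
N₂ fed = 1813 × 79/21 = 6819 kmol/h.
Fuel reacted = 0.826 × 492 → ξ = 406.4 kmol/h.
Outlet (n = n₀ + ν ξ):
  C₂H₄: 492 − 1(406.4) = 85.61
  O₂: 1813 − 3(406.4) = 593.4
  N₂: 6819 (inert)
  CO₂: 0 + 2(406.4) = 812.8
  H₂O: 0 + 2(406.4) = 812.8

593 kmol/h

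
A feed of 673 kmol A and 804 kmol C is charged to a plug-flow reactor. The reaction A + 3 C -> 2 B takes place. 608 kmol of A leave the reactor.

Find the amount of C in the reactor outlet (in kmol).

609 kmol

For A: n = n₀ − 1ξ → 608 = 673 − 1ξ, giving ξ = 65 kmol.
Outlet amounts (n = n₀ + ν ξ):
  A: 673 − 1(65) = 608
  C: 804 − 3(65) = 609
  B: 0 + 2(65) = 130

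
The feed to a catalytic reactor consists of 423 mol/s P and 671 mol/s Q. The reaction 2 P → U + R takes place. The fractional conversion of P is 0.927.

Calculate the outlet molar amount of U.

P reacted = 0.927 × 423 = 392.1 mol/s; ν_P = −2, so ξ = 392.1/2 = 196.1 mol/s.
Outlet amounts (n = n₀ + ν ξ):
  P: 423 − 2(196.1) = 30.88
  U: 0 + 1(196.1) = 196.1
  R: 0 + 1(196.1) = 196.1
  Q: 671 (inert)

196 mol/s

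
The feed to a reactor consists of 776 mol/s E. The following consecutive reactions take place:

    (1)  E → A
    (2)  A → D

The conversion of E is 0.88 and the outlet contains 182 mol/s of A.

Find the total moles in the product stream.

776 mol/s

Conversion of E: E consumed = 1ξ₁ = 0.88 × 776 → ξ₁ = 682.9 mol/s.
A balance: n_A = 0 + 1ξ₁ − 1ξ₂ = 182 → ξ₂ = (1·682.9 − 182)/1 = 500.9 mol/s.
Outlet amounts (n = n₀ + Σ ν·ξ):
  E: 776 − 1(682.9) = 93.12
  A: 0 + 1(682.9) − 1(500.9) = 182
  D: 0 + 1(500.9) = 500.9
Total out = 93.12 + 182 + 500.9 = 776 mol/s.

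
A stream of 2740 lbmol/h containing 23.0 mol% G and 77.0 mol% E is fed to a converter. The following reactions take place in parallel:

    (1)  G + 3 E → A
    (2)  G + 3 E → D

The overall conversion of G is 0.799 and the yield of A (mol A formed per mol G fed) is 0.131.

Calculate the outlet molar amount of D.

Yield of A: 1ξ₁ / 630.2 = 0.131 → ξ₁ = 82.56 lbmol/h.
Conversion of G: 1ξ₁ + 1ξ₂ = 0.799 × 630.2 = 503.5 → ξ₂ = 421 lbmol/h.
Outlet amounts (n = n₀ + Σ ν·ξ):
  G: 630.2 − 1(82.56) − 1(421) = 126.7
  E: 2110 − 3(82.56) − 3(421) = 599.2
  A: 0 + 1(82.56) = 82.56
  D: 0 + 1(421) = 421

421 lbmol/h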